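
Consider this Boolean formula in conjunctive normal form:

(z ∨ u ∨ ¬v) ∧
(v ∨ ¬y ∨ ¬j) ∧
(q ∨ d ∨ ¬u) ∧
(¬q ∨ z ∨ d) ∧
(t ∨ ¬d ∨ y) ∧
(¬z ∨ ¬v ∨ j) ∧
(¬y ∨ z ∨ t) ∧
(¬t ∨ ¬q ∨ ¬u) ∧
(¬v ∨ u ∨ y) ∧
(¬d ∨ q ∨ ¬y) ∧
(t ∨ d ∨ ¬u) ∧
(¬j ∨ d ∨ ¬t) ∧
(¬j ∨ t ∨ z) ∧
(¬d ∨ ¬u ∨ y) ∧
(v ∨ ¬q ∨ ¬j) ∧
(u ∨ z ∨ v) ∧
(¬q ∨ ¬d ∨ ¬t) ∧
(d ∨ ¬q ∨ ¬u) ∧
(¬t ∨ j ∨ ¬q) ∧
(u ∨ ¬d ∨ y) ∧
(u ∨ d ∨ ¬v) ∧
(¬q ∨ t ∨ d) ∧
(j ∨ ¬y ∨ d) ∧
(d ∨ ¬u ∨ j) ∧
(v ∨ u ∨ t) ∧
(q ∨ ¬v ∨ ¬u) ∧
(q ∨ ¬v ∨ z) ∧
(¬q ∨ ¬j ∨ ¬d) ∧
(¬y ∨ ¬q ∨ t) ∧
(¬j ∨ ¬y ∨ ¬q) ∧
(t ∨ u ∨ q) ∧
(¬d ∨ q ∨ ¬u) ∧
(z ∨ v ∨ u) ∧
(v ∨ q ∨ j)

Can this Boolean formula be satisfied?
No

No, the formula is not satisfiable.

No assignment of truth values to the variables can make all 34 clauses true simultaneously.

The formula is UNSAT (unsatisfiable).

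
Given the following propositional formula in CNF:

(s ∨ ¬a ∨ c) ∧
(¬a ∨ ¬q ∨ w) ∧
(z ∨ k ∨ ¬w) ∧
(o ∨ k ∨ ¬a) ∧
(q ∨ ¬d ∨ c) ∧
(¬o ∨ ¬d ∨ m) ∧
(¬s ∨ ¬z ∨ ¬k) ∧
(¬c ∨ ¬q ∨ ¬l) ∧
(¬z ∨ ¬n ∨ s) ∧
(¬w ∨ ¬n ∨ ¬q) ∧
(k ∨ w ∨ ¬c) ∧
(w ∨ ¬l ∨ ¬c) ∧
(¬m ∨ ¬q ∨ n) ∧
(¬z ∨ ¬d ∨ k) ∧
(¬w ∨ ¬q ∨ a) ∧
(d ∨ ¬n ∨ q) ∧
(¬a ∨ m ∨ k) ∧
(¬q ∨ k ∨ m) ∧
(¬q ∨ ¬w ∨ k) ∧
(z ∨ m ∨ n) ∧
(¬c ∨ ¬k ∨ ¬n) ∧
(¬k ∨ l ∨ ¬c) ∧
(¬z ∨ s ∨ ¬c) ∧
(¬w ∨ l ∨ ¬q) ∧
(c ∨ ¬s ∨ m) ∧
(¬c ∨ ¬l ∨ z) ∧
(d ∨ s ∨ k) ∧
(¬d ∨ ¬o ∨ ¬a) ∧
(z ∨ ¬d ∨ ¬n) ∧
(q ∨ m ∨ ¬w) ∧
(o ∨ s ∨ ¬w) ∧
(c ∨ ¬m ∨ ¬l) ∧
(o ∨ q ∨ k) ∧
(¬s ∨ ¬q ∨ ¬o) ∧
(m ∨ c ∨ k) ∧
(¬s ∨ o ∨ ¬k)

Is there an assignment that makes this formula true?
Yes

Yes, the formula is satisfiable.

One satisfying assignment is: a=False, m=False, l=False, s=False, o=False, w=False, q=False, k=True, c=False, z=True, d=False, n=False

Verification: With this assignment, all 36 clauses evaluate to true.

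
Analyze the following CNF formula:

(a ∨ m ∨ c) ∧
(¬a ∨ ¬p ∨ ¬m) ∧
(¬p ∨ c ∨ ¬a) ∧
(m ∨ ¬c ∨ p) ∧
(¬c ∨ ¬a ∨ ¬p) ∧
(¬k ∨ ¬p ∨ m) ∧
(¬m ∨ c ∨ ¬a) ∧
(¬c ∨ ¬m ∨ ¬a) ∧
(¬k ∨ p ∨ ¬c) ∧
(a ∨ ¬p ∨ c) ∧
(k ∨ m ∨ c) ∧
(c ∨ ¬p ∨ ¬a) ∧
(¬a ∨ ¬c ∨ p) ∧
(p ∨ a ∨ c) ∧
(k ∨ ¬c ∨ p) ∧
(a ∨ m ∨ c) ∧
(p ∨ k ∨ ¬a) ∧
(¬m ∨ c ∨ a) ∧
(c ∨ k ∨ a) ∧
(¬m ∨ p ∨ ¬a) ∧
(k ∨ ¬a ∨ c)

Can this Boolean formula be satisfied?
Yes

Yes, the formula is satisfiable.

One satisfying assignment is: c=True, k=False, m=False, a=False, p=True

Verification: With this assignment, all 21 clauses evaluate to true.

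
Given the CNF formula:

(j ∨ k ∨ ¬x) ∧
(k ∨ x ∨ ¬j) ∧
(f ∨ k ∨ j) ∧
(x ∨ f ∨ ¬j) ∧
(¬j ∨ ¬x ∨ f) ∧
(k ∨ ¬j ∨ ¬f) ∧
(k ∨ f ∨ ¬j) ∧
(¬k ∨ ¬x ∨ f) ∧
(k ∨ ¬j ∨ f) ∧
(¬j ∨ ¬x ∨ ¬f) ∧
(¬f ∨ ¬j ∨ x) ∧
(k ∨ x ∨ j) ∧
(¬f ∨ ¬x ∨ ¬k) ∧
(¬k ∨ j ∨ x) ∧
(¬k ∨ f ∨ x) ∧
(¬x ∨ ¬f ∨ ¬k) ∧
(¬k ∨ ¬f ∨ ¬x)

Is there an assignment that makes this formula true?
No

No, the formula is not satisfiable.

No assignment of truth values to the variables can make all 17 clauses true simultaneously.

The formula is UNSAT (unsatisfiable).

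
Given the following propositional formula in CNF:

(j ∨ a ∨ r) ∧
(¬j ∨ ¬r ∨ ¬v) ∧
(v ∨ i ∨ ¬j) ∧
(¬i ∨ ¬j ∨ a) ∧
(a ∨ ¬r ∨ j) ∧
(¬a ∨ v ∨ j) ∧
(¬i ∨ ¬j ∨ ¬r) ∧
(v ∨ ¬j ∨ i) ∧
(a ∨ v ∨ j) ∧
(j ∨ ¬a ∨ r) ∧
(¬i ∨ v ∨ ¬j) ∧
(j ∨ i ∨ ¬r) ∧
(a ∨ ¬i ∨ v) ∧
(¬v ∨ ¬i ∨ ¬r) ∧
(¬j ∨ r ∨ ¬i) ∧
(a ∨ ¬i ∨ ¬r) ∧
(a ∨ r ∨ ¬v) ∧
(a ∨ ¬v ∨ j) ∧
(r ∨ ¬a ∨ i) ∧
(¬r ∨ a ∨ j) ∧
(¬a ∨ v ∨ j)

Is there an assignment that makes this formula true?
No

No, the formula is not satisfiable.

No assignment of truth values to the variables can make all 21 clauses true simultaneously.

The formula is UNSAT (unsatisfiable).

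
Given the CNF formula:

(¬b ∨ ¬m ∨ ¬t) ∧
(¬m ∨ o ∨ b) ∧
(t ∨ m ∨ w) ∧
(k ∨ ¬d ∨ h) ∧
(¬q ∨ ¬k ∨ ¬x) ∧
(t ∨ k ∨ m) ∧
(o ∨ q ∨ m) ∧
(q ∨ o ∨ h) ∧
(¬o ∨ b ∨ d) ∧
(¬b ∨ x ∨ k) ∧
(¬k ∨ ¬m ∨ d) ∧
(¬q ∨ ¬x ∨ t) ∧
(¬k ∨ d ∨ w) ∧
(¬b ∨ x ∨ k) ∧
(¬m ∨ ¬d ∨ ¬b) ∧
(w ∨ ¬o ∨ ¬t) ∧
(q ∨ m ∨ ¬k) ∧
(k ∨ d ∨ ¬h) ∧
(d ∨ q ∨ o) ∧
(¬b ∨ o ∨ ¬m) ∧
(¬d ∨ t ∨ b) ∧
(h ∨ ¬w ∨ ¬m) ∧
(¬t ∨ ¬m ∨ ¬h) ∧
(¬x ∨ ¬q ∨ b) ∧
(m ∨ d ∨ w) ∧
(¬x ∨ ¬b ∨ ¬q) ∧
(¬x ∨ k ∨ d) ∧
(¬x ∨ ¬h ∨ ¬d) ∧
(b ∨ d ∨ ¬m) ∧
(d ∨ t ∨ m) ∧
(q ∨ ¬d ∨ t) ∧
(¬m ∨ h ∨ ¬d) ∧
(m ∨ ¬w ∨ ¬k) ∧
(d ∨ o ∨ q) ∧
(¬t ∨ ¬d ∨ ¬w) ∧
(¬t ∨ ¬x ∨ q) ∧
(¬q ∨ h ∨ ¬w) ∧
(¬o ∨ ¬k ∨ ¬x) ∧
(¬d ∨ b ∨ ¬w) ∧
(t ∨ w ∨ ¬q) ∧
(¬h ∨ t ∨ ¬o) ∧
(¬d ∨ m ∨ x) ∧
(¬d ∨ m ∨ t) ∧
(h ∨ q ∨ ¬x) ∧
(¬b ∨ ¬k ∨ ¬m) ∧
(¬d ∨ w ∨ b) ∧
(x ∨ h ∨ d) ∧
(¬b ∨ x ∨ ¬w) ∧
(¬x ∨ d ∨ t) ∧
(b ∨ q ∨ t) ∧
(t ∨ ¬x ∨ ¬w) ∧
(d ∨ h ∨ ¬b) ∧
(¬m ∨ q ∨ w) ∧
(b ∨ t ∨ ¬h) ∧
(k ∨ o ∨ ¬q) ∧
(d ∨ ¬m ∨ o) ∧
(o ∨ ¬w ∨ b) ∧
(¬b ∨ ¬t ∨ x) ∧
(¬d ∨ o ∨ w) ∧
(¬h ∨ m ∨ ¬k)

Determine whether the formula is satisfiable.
No

No, the formula is not satisfiable.

No assignment of truth values to the variables can make all 60 clauses true simultaneously.

The formula is UNSAT (unsatisfiable).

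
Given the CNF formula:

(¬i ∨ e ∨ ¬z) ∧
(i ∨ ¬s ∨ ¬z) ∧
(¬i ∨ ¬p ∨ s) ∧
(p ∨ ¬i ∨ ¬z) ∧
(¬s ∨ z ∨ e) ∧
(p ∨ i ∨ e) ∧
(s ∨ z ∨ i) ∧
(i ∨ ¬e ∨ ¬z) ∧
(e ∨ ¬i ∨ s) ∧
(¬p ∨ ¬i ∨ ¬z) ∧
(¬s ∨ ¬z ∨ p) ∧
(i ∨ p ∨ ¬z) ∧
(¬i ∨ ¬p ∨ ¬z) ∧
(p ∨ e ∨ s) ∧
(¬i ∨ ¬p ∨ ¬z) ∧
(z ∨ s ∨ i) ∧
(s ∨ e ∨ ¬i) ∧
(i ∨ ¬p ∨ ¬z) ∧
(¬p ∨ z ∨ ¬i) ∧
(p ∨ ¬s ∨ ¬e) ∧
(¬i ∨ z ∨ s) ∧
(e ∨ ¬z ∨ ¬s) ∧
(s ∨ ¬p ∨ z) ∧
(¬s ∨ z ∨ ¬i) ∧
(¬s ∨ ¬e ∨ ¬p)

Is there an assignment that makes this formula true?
No

No, the formula is not satisfiable.

No assignment of truth values to the variables can make all 25 clauses true simultaneously.

The formula is UNSAT (unsatisfiable).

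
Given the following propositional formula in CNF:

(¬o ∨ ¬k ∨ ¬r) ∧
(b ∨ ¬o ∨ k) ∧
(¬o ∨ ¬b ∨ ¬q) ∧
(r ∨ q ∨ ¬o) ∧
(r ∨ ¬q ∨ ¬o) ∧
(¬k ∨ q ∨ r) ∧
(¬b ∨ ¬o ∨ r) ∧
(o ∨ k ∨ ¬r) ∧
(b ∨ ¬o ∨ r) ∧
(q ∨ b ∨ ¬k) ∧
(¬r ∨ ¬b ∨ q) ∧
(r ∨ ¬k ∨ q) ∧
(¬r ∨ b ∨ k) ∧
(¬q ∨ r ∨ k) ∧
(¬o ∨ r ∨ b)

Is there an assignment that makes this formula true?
Yes

Yes, the formula is satisfiable.

One satisfying assignment is: r=False, b=False, o=False, k=False, q=False

Verification: With this assignment, all 15 clauses evaluate to true.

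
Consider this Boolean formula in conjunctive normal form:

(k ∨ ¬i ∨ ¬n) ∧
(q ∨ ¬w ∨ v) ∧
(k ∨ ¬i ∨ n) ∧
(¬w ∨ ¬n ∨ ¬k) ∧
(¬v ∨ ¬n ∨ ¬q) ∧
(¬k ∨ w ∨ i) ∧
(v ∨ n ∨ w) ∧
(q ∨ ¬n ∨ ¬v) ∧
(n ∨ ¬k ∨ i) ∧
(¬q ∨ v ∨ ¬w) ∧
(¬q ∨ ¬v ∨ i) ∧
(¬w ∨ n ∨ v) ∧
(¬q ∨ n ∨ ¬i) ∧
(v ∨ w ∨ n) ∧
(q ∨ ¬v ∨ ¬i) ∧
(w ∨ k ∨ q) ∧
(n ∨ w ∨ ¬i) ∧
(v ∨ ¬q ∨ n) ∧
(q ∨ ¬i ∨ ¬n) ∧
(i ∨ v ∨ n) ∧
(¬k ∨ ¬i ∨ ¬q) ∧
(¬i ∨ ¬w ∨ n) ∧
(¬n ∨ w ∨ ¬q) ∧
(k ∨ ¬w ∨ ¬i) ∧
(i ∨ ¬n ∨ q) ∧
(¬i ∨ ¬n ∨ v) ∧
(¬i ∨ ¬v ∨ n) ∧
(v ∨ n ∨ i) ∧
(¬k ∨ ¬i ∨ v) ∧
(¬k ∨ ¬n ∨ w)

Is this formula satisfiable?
Yes

Yes, the formula is satisfiable.

One satisfying assignment is: n=False, q=False, v=True, k=False, i=False, w=True

Verification: With this assignment, all 30 clauses evaluate to true.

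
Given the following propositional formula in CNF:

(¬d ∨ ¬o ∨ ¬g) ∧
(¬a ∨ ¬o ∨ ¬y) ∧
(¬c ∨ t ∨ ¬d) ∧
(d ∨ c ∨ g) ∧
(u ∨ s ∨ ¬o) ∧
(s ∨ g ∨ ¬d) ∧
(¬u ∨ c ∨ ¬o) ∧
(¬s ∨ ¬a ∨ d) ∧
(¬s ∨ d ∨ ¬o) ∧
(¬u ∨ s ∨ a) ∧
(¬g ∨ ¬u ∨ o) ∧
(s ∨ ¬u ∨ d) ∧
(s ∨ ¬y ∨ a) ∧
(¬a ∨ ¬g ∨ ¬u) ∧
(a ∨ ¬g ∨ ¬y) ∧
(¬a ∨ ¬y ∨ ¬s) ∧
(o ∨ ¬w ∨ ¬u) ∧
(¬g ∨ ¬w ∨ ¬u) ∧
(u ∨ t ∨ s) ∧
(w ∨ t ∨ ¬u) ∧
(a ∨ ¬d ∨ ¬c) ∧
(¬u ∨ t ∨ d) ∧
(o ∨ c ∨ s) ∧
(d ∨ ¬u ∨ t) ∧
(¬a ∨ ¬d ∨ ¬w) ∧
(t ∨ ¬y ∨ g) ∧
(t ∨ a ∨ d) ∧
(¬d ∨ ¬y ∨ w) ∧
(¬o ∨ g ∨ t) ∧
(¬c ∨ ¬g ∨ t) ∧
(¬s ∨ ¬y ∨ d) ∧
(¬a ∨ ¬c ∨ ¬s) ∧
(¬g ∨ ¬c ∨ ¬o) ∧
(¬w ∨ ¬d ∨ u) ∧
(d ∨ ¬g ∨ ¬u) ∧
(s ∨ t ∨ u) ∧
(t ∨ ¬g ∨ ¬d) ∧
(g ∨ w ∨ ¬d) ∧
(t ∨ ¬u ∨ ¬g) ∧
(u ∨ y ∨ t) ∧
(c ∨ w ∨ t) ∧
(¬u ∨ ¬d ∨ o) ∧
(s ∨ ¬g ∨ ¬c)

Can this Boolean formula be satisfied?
Yes

Yes, the formula is satisfiable.

One satisfying assignment is: o=False, u=False, g=False, w=False, d=False, c=True, y=False, s=False, a=False, t=True

Verification: With this assignment, all 43 clauses evaluate to true.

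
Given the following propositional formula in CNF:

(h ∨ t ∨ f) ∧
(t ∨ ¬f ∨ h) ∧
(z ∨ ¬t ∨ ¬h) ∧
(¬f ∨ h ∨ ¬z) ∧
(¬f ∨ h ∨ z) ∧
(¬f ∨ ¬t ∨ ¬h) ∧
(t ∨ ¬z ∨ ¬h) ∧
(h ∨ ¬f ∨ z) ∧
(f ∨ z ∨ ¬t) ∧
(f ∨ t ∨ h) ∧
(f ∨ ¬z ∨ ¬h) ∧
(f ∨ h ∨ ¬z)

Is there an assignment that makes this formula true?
Yes

Yes, the formula is satisfiable.

One satisfying assignment is: f=False, t=False, h=True, z=False

Verification: With this assignment, all 12 clauses evaluate to true.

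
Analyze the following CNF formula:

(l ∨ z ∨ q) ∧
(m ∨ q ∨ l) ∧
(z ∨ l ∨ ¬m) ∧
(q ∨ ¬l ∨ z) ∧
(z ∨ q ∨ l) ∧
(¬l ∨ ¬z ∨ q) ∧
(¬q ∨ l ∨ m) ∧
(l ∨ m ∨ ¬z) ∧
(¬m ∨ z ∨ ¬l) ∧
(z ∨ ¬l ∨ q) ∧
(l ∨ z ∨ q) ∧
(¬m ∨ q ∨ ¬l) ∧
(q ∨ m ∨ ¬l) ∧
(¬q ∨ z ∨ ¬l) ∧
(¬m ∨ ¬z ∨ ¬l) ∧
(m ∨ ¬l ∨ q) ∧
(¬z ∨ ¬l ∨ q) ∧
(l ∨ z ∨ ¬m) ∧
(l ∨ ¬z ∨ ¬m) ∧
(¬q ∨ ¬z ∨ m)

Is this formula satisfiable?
No

No, the formula is not satisfiable.

No assignment of truth values to the variables can make all 20 clauses true simultaneously.

The formula is UNSAT (unsatisfiable).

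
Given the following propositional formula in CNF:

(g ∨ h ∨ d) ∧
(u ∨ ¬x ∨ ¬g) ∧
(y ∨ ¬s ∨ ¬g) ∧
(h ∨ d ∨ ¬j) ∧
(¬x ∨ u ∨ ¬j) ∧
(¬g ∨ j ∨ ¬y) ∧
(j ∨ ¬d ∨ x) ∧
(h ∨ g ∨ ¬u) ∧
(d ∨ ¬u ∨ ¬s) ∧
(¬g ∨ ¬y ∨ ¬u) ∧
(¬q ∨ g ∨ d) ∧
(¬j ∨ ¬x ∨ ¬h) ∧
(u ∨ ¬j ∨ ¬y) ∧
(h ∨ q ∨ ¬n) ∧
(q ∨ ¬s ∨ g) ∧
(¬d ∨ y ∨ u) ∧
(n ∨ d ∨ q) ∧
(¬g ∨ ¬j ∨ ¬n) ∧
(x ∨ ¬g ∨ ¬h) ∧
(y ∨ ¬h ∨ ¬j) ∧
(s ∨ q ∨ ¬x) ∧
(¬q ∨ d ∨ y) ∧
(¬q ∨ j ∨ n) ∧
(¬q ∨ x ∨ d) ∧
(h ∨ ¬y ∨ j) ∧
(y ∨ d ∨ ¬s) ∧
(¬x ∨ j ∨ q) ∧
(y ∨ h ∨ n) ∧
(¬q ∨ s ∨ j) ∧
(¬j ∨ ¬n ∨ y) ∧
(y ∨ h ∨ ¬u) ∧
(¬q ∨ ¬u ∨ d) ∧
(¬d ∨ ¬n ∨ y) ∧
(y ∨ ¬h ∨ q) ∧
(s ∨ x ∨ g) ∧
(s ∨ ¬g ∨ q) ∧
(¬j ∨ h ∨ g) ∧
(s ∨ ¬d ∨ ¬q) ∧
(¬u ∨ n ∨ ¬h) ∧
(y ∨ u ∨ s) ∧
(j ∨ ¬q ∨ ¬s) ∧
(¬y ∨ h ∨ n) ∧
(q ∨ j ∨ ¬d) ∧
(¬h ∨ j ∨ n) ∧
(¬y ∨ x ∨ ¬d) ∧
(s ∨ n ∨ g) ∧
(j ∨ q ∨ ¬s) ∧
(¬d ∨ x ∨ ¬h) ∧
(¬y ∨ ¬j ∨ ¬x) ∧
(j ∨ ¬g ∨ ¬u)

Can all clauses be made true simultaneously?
No

No, the formula is not satisfiable.

No assignment of truth values to the variables can make all 50 clauses true simultaneously.

The formula is UNSAT (unsatisfiable).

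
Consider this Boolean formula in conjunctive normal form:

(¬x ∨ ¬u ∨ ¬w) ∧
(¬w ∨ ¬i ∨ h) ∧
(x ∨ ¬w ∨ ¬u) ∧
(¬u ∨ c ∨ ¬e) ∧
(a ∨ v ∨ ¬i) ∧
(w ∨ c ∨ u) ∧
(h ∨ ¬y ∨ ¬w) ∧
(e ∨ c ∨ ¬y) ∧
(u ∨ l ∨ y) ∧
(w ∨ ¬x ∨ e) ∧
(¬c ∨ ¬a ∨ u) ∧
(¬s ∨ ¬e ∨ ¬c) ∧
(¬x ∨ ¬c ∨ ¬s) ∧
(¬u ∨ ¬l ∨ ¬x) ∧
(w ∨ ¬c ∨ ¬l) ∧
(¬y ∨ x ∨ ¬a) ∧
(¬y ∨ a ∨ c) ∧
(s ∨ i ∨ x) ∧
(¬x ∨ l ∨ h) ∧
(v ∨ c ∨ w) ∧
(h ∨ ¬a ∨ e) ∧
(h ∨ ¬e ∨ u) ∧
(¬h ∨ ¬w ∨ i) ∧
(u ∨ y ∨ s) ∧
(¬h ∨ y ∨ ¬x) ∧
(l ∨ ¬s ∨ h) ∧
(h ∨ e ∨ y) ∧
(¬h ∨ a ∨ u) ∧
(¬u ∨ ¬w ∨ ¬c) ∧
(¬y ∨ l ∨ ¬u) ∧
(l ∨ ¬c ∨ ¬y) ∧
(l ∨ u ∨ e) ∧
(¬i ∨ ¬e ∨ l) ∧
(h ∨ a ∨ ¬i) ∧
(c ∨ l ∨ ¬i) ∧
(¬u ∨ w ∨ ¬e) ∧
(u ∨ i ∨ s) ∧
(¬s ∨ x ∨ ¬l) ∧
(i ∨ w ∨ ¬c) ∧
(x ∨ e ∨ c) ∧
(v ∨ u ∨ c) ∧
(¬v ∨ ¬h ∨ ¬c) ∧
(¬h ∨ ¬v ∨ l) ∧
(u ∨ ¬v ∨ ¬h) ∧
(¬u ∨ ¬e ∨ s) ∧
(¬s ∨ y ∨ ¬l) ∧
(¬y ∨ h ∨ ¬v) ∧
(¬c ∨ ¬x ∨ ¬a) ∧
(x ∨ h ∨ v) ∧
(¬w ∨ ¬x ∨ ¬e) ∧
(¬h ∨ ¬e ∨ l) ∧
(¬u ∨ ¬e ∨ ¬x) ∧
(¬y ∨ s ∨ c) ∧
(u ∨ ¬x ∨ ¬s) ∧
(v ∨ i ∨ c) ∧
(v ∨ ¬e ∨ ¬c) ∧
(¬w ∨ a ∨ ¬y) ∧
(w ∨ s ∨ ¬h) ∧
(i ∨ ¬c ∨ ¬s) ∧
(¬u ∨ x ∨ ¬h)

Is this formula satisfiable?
No

No, the formula is not satisfiable.

No assignment of truth values to the variables can make all 60 clauses true simultaneously.

The formula is UNSAT (unsatisfiable).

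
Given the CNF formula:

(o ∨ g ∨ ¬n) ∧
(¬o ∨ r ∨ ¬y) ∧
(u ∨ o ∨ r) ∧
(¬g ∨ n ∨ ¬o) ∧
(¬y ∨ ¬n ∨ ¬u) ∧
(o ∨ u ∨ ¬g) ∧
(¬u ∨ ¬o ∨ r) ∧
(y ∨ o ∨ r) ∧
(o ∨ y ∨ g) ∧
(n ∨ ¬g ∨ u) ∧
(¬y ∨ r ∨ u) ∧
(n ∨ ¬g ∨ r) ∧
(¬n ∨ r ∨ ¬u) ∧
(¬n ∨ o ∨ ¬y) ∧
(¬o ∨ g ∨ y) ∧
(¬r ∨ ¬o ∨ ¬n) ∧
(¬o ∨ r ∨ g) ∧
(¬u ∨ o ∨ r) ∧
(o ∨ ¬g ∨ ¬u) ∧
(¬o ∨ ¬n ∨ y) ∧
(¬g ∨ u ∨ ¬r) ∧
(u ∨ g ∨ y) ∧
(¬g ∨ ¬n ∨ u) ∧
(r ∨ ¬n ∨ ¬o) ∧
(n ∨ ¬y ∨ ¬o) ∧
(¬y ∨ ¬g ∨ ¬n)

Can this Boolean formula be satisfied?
Yes

Yes, the formula is satisfiable.

One satisfying assignment is: g=False, r=True, o=False, y=True, n=False, u=False

Verification: With this assignment, all 26 clauses evaluate to true.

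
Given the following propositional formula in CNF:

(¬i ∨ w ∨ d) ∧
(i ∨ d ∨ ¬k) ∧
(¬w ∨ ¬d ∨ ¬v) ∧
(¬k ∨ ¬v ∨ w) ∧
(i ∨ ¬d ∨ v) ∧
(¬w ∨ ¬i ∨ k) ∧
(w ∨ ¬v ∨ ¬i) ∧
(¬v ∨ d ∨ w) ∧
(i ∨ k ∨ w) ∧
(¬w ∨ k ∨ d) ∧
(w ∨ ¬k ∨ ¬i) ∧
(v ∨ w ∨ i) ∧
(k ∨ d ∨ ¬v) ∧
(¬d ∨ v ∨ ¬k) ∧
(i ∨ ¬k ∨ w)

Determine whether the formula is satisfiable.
Yes

Yes, the formula is satisfiable.

One satisfying assignment is: w=False, k=False, i=True, d=True, v=False

Verification: With this assignment, all 15 clauses evaluate to true.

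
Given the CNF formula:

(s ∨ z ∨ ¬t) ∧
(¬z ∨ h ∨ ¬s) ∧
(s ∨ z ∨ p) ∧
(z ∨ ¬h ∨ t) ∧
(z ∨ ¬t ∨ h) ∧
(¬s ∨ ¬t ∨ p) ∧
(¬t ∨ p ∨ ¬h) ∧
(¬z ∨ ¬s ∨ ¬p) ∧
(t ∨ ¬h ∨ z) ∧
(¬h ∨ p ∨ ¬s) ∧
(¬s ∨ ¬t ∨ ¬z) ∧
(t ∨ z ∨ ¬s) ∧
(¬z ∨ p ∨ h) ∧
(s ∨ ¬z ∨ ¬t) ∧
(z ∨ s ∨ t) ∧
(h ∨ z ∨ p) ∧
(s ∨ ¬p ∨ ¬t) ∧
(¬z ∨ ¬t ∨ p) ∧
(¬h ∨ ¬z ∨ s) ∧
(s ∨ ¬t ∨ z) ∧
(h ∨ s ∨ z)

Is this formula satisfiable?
Yes

Yes, the formula is satisfiable.

One satisfying assignment is: s=False, h=False, z=True, t=False, p=True

Verification: With this assignment, all 21 clauses evaluate to true.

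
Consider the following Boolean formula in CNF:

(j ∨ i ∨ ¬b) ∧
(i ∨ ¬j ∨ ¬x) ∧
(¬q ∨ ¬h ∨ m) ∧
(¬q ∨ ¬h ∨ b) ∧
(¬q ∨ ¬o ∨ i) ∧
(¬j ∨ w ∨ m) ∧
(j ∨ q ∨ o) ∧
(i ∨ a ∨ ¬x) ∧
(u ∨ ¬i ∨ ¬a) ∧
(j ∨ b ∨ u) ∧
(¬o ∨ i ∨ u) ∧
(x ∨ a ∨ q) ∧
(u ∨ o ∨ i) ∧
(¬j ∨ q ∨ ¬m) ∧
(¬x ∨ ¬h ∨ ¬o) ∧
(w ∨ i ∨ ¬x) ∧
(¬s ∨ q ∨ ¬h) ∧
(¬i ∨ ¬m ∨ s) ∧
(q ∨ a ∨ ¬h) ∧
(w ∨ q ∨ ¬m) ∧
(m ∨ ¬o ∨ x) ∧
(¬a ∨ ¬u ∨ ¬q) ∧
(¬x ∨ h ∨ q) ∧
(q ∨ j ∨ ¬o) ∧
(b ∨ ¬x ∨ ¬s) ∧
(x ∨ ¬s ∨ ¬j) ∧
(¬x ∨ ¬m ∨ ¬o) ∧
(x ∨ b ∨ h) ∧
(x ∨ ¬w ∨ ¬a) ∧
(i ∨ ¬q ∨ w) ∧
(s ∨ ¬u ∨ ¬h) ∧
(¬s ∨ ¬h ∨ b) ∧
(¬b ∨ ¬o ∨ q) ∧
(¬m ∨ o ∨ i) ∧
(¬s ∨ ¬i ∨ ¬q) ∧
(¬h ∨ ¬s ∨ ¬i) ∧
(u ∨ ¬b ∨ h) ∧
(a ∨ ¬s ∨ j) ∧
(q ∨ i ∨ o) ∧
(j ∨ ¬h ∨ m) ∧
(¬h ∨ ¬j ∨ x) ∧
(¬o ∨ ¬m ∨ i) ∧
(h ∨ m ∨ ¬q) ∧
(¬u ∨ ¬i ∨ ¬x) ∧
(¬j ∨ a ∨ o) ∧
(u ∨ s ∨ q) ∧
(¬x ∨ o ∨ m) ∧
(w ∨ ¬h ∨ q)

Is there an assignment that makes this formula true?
No

No, the formula is not satisfiable.

No assignment of truth values to the variables can make all 48 clauses true simultaneously.

The formula is UNSAT (unsatisfiable).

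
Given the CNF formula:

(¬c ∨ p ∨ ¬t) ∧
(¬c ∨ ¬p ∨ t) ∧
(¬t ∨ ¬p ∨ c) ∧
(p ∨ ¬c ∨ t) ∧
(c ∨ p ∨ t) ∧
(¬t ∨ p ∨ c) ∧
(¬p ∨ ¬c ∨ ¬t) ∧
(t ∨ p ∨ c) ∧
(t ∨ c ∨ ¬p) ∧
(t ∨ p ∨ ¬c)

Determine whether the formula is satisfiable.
No

No, the formula is not satisfiable.

No assignment of truth values to the variables can make all 10 clauses true simultaneously.

The formula is UNSAT (unsatisfiable).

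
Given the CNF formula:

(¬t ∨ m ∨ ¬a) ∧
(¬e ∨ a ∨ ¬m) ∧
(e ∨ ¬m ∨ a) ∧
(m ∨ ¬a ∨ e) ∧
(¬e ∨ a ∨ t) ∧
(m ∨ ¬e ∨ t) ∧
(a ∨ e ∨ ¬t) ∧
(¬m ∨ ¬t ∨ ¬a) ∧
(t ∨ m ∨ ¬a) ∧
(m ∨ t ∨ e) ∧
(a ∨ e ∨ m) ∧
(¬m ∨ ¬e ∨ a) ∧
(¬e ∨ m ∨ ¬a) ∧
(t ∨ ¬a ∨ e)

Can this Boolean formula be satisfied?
Yes

Yes, the formula is satisfiable.

One satisfying assignment is: a=True, m=True, t=False, e=True

Verification: With this assignment, all 14 clauses evaluate to true.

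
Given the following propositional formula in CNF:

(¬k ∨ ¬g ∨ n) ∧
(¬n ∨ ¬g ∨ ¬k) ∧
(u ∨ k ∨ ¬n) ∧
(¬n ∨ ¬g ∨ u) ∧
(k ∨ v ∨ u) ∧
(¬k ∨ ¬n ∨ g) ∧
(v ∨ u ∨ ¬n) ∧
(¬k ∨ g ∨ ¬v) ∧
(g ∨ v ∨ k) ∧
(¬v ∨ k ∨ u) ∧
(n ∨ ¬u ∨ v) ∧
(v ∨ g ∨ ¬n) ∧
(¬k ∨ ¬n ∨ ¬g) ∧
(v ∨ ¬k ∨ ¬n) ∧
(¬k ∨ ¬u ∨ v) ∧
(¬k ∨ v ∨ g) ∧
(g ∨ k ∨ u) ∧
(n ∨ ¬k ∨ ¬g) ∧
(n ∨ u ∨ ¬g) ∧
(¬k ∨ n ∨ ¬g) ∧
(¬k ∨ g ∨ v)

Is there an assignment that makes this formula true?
Yes

Yes, the formula is satisfiable.

One satisfying assignment is: v=True, k=False, g=False, n=False, u=True

Verification: With this assignment, all 21 clauses evaluate to true.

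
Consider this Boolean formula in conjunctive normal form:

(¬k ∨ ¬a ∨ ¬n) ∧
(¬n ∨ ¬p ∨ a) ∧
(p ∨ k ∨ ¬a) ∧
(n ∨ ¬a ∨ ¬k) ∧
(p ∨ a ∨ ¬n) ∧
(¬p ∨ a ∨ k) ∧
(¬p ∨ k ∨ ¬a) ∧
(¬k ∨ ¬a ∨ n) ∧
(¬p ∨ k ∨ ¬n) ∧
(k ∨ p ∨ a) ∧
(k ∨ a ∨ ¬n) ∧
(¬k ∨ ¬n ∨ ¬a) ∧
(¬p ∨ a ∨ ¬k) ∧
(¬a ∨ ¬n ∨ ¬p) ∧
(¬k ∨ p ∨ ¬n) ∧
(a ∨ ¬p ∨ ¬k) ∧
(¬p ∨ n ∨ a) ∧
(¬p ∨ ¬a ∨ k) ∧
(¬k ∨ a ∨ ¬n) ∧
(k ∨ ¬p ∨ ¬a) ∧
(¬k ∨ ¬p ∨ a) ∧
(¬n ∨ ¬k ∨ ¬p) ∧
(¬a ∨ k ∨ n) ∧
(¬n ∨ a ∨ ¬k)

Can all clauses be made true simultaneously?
Yes

Yes, the formula is satisfiable.

One satisfying assignment is: n=False, p=False, a=False, k=True

Verification: With this assignment, all 24 clauses evaluate to true.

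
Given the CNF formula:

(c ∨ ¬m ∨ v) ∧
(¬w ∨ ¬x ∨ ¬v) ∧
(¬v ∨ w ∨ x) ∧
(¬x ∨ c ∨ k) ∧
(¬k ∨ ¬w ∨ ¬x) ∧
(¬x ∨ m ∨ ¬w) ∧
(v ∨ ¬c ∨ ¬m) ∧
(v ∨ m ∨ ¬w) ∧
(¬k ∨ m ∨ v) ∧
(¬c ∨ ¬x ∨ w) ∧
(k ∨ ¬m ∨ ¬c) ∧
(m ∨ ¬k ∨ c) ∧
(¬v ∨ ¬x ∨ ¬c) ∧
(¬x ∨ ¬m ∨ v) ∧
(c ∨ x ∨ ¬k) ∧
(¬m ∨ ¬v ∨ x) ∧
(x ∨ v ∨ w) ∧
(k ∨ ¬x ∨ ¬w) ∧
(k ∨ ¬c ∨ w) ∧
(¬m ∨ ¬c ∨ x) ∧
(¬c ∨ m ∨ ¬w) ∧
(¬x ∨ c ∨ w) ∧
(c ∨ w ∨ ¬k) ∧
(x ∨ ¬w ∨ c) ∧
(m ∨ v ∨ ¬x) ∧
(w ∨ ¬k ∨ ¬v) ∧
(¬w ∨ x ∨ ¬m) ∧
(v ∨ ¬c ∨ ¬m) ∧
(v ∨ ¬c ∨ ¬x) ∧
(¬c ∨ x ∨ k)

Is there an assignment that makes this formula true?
No

No, the formula is not satisfiable.

No assignment of truth values to the variables can make all 30 clauses true simultaneously.

The formula is UNSAT (unsatisfiable).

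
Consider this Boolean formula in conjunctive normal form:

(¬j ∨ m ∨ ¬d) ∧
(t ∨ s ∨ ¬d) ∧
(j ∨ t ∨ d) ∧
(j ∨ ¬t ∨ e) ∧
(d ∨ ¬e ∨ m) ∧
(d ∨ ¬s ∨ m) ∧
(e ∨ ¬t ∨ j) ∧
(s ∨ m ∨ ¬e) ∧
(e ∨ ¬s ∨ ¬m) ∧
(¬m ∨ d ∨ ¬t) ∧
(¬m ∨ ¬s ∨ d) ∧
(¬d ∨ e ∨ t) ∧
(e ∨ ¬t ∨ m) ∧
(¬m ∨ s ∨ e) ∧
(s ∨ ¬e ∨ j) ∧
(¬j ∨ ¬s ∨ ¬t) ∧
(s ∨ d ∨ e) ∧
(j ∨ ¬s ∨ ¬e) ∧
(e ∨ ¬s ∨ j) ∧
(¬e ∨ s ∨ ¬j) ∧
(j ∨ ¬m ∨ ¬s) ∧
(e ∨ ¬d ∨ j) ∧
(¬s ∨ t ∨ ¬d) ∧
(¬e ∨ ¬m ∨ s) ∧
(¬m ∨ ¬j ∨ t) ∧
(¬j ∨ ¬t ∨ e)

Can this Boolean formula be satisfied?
No

No, the formula is not satisfiable.

No assignment of truth values to the variables can make all 26 clauses true simultaneously.

The formula is UNSAT (unsatisfiable).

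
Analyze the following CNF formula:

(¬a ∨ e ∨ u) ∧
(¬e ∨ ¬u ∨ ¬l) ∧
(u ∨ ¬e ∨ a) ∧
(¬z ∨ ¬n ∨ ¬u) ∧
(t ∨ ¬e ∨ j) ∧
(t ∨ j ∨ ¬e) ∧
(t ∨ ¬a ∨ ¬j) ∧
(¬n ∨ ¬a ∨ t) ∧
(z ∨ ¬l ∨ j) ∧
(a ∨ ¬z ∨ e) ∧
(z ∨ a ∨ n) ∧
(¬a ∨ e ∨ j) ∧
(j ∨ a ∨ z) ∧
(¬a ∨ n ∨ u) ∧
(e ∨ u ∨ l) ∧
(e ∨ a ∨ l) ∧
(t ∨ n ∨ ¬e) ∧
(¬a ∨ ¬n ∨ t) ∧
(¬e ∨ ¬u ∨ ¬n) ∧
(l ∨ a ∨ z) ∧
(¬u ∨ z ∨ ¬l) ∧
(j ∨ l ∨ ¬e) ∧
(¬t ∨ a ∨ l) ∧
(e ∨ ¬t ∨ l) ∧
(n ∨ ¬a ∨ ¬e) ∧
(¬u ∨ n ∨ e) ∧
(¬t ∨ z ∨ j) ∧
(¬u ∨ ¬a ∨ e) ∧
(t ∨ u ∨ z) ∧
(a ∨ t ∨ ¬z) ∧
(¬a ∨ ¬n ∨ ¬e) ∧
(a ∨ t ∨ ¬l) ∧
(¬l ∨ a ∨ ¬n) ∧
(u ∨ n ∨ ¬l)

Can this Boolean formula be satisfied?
No

No, the formula is not satisfiable.

No assignment of truth values to the variables can make all 34 clauses true simultaneously.

The formula is UNSAT (unsatisfiable).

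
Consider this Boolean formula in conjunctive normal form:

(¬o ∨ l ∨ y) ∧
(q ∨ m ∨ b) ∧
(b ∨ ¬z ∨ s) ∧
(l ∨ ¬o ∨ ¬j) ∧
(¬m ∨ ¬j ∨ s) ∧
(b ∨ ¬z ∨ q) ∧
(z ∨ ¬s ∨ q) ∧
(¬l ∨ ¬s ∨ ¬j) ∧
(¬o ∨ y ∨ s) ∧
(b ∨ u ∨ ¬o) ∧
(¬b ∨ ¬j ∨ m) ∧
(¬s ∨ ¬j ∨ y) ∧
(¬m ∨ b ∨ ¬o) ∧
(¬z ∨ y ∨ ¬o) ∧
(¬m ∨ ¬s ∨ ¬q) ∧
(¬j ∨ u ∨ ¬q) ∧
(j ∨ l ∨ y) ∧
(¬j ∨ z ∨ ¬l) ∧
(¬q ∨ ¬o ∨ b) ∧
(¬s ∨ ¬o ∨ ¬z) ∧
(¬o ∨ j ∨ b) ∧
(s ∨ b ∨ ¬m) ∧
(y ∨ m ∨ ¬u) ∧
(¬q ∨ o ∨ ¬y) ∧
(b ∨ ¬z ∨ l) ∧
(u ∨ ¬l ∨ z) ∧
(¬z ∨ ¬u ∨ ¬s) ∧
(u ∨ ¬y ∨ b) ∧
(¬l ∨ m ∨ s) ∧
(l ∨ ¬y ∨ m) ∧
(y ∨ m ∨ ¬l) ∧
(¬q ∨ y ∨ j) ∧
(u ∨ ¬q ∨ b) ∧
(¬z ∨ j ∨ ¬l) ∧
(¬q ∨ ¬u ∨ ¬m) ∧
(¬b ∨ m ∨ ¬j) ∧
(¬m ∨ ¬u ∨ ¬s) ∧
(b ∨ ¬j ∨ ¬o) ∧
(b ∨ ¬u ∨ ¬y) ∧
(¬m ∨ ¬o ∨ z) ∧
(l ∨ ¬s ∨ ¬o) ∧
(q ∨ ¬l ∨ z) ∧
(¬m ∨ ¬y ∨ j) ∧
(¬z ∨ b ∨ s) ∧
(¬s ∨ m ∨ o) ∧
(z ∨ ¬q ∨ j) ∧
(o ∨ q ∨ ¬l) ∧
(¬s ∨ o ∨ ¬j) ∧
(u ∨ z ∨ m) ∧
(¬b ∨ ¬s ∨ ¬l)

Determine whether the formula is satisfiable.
No

No, the formula is not satisfiable.

No assignment of truth values to the variables can make all 50 clauses true simultaneously.

The formula is UNSAT (unsatisfiable).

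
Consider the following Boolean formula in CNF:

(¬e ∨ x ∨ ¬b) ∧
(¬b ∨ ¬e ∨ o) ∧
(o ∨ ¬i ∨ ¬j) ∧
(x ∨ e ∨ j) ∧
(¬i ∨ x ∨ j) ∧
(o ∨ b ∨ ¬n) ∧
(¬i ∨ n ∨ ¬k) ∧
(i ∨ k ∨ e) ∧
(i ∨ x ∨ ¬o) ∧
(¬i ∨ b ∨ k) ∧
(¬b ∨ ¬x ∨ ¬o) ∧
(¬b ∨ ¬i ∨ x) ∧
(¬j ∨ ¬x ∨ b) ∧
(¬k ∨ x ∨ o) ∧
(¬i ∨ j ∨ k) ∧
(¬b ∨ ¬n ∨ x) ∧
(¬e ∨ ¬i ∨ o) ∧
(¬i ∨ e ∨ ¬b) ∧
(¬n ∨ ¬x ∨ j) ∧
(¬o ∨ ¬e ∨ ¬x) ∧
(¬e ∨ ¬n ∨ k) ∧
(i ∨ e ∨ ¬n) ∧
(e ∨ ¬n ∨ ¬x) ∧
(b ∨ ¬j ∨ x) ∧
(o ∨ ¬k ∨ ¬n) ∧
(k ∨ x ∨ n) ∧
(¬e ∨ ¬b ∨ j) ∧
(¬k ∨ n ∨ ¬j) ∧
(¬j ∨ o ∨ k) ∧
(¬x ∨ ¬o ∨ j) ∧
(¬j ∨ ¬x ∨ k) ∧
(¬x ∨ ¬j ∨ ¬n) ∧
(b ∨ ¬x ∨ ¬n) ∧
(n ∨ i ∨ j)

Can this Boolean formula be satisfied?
No

No, the formula is not satisfiable.

No assignment of truth values to the variables can make all 34 clauses true simultaneously.

The formula is UNSAT (unsatisfiable).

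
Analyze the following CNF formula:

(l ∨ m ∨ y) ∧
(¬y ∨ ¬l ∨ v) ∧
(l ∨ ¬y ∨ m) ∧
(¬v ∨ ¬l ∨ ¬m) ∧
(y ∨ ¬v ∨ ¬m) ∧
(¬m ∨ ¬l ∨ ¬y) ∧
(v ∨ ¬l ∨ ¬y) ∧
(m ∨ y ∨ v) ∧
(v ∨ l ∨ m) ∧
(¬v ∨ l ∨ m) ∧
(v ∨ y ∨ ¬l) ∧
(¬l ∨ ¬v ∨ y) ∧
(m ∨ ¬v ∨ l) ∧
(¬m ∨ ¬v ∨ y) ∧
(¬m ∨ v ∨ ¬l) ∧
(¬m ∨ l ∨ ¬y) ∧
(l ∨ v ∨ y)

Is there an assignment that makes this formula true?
Yes

Yes, the formula is satisfiable.

One satisfying assignment is: l=True, v=True, m=False, y=True

Verification: With this assignment, all 17 clauses evaluate to true.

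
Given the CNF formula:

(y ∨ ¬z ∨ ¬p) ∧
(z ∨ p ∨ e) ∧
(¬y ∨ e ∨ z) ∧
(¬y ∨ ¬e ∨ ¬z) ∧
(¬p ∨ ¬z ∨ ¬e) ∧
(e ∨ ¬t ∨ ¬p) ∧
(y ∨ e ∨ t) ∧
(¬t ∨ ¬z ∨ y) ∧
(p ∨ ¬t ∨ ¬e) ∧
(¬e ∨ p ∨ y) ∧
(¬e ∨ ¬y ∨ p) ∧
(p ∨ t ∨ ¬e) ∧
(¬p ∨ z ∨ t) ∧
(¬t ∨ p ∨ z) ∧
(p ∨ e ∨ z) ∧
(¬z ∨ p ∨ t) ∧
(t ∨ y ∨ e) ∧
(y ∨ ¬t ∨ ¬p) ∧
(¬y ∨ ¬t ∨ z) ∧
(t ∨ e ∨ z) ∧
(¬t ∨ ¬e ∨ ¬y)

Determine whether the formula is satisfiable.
Yes

Yes, the formula is satisfiable.

One satisfying assignment is: t=True, e=False, z=True, y=True, p=False

Verification: With this assignment, all 21 clauses evaluate to true.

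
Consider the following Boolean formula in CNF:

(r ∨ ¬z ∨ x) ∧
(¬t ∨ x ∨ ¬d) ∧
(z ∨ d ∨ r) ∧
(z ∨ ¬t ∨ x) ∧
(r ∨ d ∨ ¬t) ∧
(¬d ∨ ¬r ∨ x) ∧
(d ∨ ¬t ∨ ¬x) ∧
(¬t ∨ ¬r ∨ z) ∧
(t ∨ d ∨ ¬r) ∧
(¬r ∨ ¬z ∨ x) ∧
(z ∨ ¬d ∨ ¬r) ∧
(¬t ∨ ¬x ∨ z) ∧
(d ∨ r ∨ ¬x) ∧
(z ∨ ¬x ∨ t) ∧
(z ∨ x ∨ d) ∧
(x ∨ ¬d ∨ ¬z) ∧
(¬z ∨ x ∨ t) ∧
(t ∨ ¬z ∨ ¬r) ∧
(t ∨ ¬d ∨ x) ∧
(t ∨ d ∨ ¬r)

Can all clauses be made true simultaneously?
Yes

Yes, the formula is satisfiable.

One satisfying assignment is: x=True, z=True, r=False, d=True, t=False

Verification: With this assignment, all 20 clauses evaluate to true.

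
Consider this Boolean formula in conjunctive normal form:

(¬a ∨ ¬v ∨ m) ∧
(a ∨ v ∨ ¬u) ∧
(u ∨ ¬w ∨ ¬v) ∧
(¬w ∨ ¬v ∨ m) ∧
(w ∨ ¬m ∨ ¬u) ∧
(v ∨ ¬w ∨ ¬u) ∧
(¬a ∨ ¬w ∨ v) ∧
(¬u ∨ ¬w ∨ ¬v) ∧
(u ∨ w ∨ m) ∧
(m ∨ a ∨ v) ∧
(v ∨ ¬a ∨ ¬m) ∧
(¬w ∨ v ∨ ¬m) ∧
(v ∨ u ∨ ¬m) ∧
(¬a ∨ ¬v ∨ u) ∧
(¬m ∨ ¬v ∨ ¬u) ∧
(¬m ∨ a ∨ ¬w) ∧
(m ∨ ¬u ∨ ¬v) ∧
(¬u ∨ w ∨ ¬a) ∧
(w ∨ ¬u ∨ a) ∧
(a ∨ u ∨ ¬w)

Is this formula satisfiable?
Yes

Yes, the formula is satisfiable.

One satisfying assignment is: m=True, u=False, a=False, w=False, v=True

Verification: With this assignment, all 20 clauses evaluate to true.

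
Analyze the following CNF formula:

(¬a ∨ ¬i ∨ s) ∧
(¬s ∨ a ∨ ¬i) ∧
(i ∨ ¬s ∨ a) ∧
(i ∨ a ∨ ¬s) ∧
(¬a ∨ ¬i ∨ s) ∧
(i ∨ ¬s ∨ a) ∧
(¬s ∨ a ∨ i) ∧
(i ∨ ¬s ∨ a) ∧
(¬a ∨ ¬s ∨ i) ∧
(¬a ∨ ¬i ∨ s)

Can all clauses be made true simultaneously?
Yes

Yes, the formula is satisfiable.

One satisfying assignment is: a=False, i=False, s=False

Verification: With this assignment, all 10 clauses evaluate to true.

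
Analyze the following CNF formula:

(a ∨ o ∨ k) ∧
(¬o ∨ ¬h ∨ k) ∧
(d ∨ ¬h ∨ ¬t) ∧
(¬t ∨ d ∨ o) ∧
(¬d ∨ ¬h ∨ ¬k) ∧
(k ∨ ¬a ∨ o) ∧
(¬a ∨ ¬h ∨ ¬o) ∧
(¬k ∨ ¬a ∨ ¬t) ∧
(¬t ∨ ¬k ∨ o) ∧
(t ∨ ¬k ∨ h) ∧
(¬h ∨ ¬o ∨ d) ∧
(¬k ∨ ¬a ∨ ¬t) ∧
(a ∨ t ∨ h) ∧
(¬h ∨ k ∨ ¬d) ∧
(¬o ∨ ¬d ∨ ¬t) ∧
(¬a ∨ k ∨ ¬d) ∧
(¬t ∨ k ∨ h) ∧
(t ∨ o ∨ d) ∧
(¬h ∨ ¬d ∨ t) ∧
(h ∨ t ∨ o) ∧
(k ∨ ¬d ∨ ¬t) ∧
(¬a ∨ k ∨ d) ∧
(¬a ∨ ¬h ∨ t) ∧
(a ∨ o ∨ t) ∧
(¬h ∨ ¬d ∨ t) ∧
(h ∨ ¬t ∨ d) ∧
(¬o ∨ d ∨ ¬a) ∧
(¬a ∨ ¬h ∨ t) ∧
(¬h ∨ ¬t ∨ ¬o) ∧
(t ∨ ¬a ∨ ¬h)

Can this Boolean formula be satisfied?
No

No, the formula is not satisfiable.

No assignment of truth values to the variables can make all 30 clauses true simultaneously.

The formula is UNSAT (unsatisfiable).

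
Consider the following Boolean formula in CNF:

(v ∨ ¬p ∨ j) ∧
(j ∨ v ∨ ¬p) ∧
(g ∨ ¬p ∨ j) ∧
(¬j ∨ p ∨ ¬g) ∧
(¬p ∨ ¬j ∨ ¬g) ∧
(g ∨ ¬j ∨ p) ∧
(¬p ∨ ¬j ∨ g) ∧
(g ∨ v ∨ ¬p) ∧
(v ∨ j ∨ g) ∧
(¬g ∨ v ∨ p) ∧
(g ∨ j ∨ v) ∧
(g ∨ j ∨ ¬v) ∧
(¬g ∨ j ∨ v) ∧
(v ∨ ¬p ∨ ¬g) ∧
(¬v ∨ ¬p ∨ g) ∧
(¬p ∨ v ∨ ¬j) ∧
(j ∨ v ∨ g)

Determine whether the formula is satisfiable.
Yes

Yes, the formula is satisfiable.

One satisfying assignment is: g=True, p=False, v=True, j=False

Verification: With this assignment, all 17 clauses evaluate to true.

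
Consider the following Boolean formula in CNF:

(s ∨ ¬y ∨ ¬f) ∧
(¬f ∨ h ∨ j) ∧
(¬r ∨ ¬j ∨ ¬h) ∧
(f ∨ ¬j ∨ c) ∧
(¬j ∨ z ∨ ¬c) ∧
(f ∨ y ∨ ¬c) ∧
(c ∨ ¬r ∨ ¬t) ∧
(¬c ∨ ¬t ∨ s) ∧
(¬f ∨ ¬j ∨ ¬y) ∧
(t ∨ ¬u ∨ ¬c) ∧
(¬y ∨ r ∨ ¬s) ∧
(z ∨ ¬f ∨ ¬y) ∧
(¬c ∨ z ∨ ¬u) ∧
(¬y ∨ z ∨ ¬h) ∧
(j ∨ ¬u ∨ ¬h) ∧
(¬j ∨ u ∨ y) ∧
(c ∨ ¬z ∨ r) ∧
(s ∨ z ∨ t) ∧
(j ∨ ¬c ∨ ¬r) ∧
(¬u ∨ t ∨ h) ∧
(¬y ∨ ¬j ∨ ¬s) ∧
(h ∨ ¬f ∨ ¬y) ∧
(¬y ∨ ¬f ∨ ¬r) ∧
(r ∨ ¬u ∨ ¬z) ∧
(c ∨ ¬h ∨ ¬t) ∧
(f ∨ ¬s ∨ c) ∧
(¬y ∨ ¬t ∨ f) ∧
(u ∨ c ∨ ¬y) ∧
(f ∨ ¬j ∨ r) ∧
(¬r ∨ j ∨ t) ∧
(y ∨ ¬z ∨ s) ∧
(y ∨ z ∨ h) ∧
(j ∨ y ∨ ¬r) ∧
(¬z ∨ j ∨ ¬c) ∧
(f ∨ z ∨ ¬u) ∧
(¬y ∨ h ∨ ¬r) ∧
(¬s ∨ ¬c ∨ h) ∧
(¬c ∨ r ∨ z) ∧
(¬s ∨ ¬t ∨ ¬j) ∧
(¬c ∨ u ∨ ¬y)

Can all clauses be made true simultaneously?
Yes

Yes, the formula is satisfiable.

One satisfying assignment is: r=False, c=False, z=False, f=True, h=True, y=False, u=False, j=False, s=True, t=False

Verification: With this assignment, all 40 clauses evaluate to true.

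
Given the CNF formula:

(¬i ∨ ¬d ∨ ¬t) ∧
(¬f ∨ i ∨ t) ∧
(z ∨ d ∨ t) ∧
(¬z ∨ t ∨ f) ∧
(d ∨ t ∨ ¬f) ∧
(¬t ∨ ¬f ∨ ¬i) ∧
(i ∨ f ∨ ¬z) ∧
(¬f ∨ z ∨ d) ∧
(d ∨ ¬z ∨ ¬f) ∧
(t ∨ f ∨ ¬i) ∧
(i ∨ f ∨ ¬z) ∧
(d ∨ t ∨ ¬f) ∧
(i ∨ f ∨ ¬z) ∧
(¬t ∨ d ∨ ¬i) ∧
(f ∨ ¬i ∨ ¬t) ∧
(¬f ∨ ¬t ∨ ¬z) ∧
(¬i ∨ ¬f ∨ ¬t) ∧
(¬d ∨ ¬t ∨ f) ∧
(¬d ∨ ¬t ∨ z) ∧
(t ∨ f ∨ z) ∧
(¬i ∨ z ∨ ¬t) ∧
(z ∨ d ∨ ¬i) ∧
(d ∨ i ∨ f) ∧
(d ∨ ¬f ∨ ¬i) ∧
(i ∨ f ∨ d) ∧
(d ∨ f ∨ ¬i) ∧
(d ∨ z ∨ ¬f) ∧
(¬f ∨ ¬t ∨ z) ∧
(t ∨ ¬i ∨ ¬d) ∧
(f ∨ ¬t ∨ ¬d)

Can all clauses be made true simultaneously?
No

No, the formula is not satisfiable.

No assignment of truth values to the variables can make all 30 clauses true simultaneously.

The formula is UNSAT (unsatisfiable).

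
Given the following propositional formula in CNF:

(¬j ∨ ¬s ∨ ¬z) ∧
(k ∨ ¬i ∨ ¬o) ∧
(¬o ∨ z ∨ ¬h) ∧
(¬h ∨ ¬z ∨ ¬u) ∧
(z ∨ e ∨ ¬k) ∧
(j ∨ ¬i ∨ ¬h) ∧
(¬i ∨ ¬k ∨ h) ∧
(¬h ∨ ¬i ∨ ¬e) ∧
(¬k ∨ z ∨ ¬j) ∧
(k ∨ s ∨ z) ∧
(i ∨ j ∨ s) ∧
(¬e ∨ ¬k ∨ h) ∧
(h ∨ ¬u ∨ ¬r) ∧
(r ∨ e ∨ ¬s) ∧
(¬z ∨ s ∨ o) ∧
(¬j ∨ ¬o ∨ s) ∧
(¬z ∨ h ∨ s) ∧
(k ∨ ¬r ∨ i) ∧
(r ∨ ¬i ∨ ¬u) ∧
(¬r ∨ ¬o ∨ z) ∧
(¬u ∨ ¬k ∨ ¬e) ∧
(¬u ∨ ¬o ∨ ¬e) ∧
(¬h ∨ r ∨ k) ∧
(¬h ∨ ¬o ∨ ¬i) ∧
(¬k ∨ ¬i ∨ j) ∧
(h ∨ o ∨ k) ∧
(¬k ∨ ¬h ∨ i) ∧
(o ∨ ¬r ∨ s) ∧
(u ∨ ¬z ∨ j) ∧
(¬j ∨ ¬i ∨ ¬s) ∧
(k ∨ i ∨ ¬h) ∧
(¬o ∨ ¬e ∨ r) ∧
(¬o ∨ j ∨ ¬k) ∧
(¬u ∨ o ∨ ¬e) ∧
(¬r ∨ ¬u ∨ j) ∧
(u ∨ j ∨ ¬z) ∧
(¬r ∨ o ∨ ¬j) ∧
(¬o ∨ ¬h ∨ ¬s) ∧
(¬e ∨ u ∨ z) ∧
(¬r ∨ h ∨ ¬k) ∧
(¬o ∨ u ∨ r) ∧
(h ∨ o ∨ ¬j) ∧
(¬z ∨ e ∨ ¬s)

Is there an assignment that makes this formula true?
No

No, the formula is not satisfiable.

No assignment of truth values to the variables can make all 43 clauses true simultaneously.

The formula is UNSAT (unsatisfiable).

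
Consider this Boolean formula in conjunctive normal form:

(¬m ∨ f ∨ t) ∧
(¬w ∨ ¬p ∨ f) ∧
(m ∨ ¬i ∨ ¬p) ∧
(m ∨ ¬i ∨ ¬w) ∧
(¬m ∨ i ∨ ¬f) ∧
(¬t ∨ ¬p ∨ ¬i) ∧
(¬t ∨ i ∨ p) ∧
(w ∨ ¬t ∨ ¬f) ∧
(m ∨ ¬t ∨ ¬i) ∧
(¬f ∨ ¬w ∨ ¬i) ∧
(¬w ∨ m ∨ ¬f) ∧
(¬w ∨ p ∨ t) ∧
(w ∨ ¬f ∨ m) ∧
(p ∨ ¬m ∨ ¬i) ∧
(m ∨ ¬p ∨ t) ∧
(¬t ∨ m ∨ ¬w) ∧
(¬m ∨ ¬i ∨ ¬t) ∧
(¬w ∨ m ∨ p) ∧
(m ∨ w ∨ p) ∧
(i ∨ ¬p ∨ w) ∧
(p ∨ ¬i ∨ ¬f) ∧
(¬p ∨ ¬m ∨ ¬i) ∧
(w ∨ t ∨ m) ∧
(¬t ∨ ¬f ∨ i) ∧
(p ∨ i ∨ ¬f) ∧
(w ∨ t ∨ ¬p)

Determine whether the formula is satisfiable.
No

No, the formula is not satisfiable.

No assignment of truth values to the variables can make all 26 clauses true simultaneously.

The formula is UNSAT (unsatisfiable).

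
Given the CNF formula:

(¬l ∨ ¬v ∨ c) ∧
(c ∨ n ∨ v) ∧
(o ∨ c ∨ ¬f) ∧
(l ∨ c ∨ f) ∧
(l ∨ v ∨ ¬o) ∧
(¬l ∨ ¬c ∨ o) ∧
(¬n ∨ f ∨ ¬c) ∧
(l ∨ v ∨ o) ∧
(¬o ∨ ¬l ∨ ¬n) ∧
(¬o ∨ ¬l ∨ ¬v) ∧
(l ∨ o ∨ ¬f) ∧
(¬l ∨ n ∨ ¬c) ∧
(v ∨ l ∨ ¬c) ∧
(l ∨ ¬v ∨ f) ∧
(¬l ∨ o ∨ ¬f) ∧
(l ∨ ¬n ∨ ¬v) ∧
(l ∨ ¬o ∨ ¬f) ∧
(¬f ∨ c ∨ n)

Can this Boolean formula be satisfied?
Yes

Yes, the formula is satisfiable.

One satisfying assignment is: c=False, v=False, o=False, f=False, n=True, l=True

Verification: With this assignment, all 18 clauses evaluate to true.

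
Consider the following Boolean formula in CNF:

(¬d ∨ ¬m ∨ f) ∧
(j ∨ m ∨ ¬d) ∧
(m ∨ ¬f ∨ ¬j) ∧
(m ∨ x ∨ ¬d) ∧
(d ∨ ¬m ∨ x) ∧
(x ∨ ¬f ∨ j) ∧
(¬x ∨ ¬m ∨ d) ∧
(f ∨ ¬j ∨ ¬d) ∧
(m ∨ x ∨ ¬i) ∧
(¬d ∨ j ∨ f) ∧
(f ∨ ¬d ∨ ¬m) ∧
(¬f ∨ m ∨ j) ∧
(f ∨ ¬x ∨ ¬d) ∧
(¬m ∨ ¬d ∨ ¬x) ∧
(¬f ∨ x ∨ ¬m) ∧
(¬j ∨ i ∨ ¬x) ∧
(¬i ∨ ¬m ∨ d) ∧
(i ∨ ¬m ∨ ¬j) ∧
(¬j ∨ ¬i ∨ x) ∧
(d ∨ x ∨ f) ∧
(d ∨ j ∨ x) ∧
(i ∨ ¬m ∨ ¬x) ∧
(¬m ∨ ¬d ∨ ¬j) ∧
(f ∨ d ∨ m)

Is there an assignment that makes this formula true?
No

No, the formula is not satisfiable.

No assignment of truth values to the variables can make all 24 clauses true simultaneously.

The formula is UNSAT (unsatisfiable).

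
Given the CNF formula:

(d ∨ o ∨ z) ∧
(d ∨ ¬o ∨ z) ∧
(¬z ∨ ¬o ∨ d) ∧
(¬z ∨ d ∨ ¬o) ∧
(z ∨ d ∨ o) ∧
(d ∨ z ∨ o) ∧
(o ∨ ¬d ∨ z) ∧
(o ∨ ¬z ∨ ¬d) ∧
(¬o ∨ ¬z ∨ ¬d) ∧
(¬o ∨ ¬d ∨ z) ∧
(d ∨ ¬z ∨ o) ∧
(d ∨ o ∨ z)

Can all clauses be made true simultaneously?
No

No, the formula is not satisfiable.

No assignment of truth values to the variables can make all 12 clauses true simultaneously.

The formula is UNSAT (unsatisfiable).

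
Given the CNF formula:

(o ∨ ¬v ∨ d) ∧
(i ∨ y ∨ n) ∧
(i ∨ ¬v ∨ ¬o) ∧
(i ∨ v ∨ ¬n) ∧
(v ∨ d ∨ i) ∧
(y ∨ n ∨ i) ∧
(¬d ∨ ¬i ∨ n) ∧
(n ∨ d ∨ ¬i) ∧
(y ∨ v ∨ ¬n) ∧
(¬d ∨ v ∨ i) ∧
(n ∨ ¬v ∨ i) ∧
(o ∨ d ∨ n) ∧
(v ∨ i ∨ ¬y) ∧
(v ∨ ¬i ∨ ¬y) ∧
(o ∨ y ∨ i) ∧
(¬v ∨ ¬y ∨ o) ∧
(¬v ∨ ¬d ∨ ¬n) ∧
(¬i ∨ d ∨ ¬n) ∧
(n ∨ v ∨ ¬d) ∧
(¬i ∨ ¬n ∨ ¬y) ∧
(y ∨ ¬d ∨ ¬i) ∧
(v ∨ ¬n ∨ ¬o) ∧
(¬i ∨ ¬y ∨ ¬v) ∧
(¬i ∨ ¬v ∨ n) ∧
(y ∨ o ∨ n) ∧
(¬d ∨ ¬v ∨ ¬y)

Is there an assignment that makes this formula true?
No

No, the formula is not satisfiable.

No assignment of truth values to the variables can make all 26 clauses true simultaneously.

The formula is UNSAT (unsatisfiable).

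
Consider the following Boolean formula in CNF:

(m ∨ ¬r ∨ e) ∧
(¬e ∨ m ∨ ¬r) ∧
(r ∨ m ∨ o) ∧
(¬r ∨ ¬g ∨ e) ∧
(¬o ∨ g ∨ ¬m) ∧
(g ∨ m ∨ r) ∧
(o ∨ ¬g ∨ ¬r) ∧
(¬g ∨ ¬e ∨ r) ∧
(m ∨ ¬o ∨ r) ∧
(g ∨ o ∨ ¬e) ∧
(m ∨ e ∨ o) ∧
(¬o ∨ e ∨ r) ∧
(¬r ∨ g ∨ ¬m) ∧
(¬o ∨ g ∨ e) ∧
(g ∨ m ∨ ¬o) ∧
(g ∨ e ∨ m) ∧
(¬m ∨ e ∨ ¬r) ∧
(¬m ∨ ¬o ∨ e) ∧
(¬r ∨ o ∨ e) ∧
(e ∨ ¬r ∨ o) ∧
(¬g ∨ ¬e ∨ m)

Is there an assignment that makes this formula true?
Yes

Yes, the formula is satisfiable.

One satisfying assignment is: g=False, r=False, m=True, o=False, e=False

Verification: With this assignment, all 21 clauses evaluate to true.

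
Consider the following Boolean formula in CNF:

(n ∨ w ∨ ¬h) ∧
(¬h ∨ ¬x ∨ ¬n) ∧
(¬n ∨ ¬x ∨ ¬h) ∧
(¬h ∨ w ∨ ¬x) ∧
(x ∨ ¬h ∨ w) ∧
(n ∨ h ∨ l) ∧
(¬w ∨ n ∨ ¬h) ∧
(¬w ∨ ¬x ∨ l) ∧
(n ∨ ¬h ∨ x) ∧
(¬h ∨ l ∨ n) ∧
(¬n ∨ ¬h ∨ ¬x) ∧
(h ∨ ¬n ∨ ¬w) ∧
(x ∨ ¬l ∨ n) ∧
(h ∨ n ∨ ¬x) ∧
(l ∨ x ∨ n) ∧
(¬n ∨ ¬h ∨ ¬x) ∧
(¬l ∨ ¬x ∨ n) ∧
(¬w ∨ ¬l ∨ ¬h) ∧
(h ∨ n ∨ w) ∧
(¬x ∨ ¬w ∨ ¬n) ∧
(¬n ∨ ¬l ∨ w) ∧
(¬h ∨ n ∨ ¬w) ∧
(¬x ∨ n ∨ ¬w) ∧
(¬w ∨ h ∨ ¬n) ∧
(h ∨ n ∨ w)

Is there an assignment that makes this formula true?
Yes

Yes, the formula is satisfiable.

One satisfying assignment is: n=True, x=False, w=False, h=False, l=False

Verification: With this assignment, all 25 clauses evaluate to true.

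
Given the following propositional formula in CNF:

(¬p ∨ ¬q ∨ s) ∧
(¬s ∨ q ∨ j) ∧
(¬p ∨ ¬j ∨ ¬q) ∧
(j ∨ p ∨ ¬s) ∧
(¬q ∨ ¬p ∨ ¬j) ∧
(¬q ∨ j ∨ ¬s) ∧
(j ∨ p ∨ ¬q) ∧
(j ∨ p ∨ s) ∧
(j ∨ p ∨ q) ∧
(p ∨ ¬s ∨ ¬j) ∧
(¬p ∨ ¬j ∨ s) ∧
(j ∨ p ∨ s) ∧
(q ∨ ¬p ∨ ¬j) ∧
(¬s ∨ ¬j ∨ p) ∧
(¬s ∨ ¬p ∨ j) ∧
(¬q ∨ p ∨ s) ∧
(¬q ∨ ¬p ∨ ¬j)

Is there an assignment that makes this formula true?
Yes

Yes, the formula is satisfiable.

One satisfying assignment is: j=False, s=False, q=False, p=True

Verification: With this assignment, all 17 clauses evaluate to true.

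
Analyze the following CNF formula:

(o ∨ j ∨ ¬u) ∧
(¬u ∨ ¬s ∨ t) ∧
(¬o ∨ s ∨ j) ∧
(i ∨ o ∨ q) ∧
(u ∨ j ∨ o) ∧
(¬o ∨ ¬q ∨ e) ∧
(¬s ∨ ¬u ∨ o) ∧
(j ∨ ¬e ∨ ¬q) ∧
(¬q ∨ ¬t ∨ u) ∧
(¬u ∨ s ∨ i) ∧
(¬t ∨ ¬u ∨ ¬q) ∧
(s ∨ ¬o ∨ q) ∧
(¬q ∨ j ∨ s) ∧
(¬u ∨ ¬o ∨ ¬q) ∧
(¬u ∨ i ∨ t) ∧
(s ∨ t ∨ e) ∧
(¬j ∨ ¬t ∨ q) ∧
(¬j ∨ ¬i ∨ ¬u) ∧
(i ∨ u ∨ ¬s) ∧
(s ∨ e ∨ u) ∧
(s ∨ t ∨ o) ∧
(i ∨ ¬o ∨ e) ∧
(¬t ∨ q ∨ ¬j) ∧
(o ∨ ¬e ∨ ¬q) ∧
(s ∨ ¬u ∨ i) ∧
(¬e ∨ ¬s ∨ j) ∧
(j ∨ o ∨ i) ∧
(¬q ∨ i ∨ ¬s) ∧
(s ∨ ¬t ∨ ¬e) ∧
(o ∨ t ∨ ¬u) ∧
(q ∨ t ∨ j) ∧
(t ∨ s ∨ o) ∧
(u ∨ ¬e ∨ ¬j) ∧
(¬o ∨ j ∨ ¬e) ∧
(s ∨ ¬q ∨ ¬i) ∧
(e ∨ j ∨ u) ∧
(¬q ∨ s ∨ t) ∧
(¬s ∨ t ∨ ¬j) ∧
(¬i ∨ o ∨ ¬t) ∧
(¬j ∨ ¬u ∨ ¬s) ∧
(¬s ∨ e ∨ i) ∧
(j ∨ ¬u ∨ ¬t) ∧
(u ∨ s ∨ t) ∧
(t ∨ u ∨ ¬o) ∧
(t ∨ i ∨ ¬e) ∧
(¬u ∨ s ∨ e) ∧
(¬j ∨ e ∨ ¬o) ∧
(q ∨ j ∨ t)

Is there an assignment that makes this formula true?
No

No, the formula is not satisfiable.

No assignment of truth values to the variables can make all 48 clauses true simultaneously.

The formula is UNSAT (unsatisfiable).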